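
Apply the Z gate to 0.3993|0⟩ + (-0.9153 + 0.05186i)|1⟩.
0.3993|0⟩ + (0.9153 - 0.05186i)|1⟩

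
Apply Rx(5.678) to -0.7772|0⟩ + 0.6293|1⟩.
(0.7419 - 0.1875i)|0⟩ + (-0.6007 + 0.2316i)|1⟩

Rx(5.678) = [[cos(θ/2), −i·sin(θ/2)], [−i·sin(θ/2), cos(θ/2)]]; θ = 5.678, cos(θ/2) ≈ -0.954567, sin(θ/2) ≈ 0.297996.
With a = amp(|0⟩) = -0.7772 and b = amp(|1⟩) = 0.6293:
new amp(|0⟩) = (-0.954567)·a + (-0.297996i)·b = (0.7419 - 0.1875i)
new amp(|1⟩) = (-0.297996i)·a + (-0.954567)·b = (-0.6007 + 0.2316i)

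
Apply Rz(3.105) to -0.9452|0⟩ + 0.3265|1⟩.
(-0.01729 + 0.945i)|0⟩ + (0.005973 + 0.3264i)|1⟩

Rz(3.105) = [[e^(−iθ/2), 0], [0, e^(iθ/2)]] with e^(±iθ/2) = cos(θ/2) ± i·sin(θ/2); θ = 3.105, cos(θ/2) ≈ 0.0182953, sin(θ/2) ≈ 0.999833.
With a = amp(|0⟩) = -0.9452 and b = amp(|1⟩) = 0.3265:
new amp(|0⟩) = (0.0182953 - 0.999833i)·a = (-0.01729 + 0.945i)
new amp(|1⟩) = (0.0182953 + 0.999833i)·b = (0.005973 + 0.3264i)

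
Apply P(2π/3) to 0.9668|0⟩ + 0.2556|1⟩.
0.9668|0⟩ + (-0.1278 + 0.2214i)|1⟩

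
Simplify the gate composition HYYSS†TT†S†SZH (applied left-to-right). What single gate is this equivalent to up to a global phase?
X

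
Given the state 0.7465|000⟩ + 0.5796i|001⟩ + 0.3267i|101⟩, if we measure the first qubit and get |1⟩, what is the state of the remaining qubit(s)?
i|01⟩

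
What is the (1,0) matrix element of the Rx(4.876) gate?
-0.647i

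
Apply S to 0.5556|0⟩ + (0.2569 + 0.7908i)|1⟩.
0.5556|0⟩ + (-0.7908 + 0.2569i)|1⟩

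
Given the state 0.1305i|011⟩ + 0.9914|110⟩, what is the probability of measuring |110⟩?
0.9829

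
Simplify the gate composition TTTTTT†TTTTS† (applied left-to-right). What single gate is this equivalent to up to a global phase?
S†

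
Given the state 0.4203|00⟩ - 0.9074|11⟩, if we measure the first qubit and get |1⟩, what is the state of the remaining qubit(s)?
-|1⟩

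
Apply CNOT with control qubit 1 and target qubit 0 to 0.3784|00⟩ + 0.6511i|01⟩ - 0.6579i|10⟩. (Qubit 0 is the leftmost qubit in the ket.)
0.3784|00⟩ - 0.6579i|10⟩ + 0.6511i|11⟩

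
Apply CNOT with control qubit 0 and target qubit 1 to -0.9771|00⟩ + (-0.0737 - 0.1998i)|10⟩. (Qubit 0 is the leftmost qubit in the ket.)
-0.9771|00⟩ + (-0.0737 - 0.1998i)|11⟩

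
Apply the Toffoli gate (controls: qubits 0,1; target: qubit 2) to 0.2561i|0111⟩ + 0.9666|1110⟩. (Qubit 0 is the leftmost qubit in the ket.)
0.2561i|0111⟩ + 0.9666|1100⟩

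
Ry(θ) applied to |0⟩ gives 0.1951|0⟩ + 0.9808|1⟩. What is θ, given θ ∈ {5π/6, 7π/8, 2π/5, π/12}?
7π/8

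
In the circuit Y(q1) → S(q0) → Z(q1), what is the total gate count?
3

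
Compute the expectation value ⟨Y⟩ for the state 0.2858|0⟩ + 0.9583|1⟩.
0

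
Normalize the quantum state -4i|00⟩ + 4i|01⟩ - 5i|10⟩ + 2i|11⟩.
-0.5121i|00⟩ + 0.5121i|01⟩ - 0.6402i|10⟩ + 0.2561i|11⟩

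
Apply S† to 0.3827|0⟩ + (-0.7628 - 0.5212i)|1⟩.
0.3827|0⟩ + (-0.5212 + 0.7628i)|1⟩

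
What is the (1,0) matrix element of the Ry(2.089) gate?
0.8647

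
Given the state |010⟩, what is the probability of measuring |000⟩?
0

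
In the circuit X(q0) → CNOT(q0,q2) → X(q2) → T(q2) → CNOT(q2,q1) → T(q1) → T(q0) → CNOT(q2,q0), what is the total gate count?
8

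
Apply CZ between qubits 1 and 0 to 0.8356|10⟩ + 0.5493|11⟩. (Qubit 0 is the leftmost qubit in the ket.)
0.8356|10⟩ - 0.5493|11⟩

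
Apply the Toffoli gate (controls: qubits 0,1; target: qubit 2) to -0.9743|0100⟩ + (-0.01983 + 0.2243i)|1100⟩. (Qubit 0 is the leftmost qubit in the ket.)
-0.9743|0100⟩ + (-0.01983 + 0.2243i)|1110⟩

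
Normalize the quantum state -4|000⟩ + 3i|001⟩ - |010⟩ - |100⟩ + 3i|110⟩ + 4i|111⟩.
-0.5547|000⟩ + 0.416i|001⟩ - 0.1387|010⟩ - 0.1387|100⟩ + 0.416i|110⟩ + 0.5547i|111⟩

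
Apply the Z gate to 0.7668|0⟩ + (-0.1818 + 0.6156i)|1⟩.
0.7668|0⟩ + (0.1818 - 0.6156i)|1⟩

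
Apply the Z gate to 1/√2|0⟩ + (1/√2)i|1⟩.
1/√2|0⟩ - (1/√2)i|1⟩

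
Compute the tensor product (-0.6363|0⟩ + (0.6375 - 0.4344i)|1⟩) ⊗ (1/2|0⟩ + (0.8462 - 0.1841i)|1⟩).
-0.3182|00⟩ + (-0.5384 + 0.1171i)|01⟩ + (0.3188 - 0.2172i)|10⟩ + (0.4595 - 0.485i)|11⟩

amp(|b₁b₂…⟩) = product of the factor amplitudes for bits b₁, b₂, …; only kets whose every factor amplitude is nonzero survive.
|00⟩: (-0.6363)(1/2) = -0.3182
|01⟩: (-0.6363)(0.8462 - 0.1841i) = (-0.5384 + 0.1171i)
|10⟩: (0.6375 - 0.4344i)(1/2) = (0.3188 - 0.2172i)
|11⟩: (0.6375 - 0.4344i)(0.8462 - 0.1841i) = (0.4595 - 0.485i)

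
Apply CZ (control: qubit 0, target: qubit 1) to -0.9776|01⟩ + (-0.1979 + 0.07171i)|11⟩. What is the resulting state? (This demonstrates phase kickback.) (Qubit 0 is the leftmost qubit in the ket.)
-0.9776|01⟩ + (0.1979 - 0.07171i)|11⟩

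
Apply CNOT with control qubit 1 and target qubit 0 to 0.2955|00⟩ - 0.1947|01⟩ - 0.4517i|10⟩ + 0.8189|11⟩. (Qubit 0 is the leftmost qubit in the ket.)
0.2955|00⟩ + 0.8189|01⟩ - 0.4517i|10⟩ - 0.1947|11⟩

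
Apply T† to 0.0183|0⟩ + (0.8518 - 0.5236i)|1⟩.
0.0183|0⟩ + (0.2321 - 0.9726i)|1⟩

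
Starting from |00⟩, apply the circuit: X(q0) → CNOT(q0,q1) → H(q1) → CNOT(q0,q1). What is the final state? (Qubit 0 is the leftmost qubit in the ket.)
-1/√2|10⟩ + 1/√2|11⟩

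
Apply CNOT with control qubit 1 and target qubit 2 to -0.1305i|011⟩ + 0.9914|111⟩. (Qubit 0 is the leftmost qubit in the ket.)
-0.1305i|010⟩ + 0.9914|110⟩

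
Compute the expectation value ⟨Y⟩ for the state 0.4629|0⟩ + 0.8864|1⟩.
0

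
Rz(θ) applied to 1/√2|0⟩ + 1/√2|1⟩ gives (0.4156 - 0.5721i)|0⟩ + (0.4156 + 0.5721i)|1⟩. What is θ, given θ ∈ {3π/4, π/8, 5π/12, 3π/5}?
3π/5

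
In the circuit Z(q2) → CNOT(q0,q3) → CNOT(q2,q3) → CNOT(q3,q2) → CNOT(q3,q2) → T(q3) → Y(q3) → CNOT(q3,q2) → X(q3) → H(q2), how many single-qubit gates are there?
5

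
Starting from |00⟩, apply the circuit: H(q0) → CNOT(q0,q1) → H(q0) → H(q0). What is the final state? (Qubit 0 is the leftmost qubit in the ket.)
1/√2|00⟩ + 1/√2|11⟩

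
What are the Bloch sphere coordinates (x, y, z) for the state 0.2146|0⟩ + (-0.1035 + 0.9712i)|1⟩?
(-0.04442, 0.4168, -0.9079)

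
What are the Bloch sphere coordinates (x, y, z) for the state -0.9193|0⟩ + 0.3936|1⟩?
(-0.7237, 0, 0.6902)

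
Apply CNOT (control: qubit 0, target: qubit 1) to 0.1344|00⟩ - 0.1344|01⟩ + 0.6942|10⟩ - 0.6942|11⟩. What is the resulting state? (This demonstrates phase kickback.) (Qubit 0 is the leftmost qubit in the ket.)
0.1344|00⟩ - 0.1344|01⟩ - 0.6942|10⟩ + 0.6942|11⟩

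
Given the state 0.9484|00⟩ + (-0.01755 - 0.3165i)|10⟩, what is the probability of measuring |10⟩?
0.1005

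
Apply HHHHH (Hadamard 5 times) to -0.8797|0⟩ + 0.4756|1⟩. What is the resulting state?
-0.2857|0⟩ - 0.9583|1⟩

H² = I, so H^5 = H: a single Hadamard. With (a, b) = (-0.8797, 0.4756), H gives ((a + b)/√2, (a − b)/√2) = (-0.2857, -0.9583).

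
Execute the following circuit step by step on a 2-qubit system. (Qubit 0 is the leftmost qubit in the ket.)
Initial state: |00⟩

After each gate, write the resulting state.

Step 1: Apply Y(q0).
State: i|10⟩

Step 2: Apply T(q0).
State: (-1/√2 + (1/√2)i)|10⟩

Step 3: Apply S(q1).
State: (-1/√2 + (1/√2)i)|10⟩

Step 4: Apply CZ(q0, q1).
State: (-1/√2 + (1/√2)i)|10⟩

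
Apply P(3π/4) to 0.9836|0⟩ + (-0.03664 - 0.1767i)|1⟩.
0.9836|0⟩ + (0.1509 + 0.09904i)|1⟩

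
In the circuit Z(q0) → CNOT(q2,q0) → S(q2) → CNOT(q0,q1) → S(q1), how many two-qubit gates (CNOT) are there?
2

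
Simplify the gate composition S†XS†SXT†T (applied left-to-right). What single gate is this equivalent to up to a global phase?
S†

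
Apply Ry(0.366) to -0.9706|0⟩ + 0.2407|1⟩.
-0.9982|0⟩ + 0.06005|1⟩

Ry(0.366) = [[cos(θ/2), −sin(θ/2)], [sin(θ/2), cos(θ/2)]]; θ = 0.366, cos(θ/2) ≈ 0.983302, sin(θ/2) ≈ 0.18198.
With a = amp(|0⟩) = -0.9706 and b = amp(|1⟩) = 0.2407:
new amp(|0⟩) = (0.983302)·a + (-0.18198)·b = -0.9982
new amp(|1⟩) = (0.18198)·a + (0.983302)·b = 0.06005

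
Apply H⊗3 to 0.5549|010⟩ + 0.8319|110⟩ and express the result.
0.4903|000⟩ + 0.4903|001⟩ - 0.4903|010⟩ - 0.4903|011⟩ - 0.09793|100⟩ - 0.09793|101⟩ + 0.09793|110⟩ + 0.09793|111⟩

H⊗3 gives amp(|y⟩) = (1/2√2) Σ_x (−1)^(x·y) amp(|x⟩), where x·y is the number of positions in which both x and y have a 1.
|000⟩: (0.5549 + 0.8319)/(2√2) = 0.4903
|001⟩: (0.5549 + 0.8319)/(2√2) = 0.4903
|010⟩: (-0.5549 - 0.8319)/(2√2) = -0.4903
|011⟩: (-0.5549 - 0.8319)/(2√2) = -0.4903
|100⟩: (0.5549 - 0.8319)/(2√2) = -0.09793
|101⟩: (0.5549 - 0.8319)/(2√2) = -0.09793
|110⟩: (-0.5549 + 0.8319)/(2√2) = 0.09793
|111⟩: (-0.5549 + 0.8319)/(2√2) = 0.09793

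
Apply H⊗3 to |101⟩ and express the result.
1/√8|000⟩ - 1/√8|001⟩ + 1/√8|010⟩ - 1/√8|011⟩ - 1/√8|100⟩ + 1/√8|101⟩ - 1/√8|110⟩ + 1/√8|111⟩

H⊗3 gives amp(|y⟩) = (1/2√2) Σ_x (−1)^(x·y) amp(|x⟩), where x·y is the number of positions in which both x and y have a 1.
|000⟩: (1)/(2√2) = 1/√8
|001⟩: (-1)/(2√2) = -1/√8
|010⟩: (1)/(2√2) = 1/√8
|011⟩: (-1)/(2√2) = -1/√8
|100⟩: (-1)/(2√2) = -1/√8
|101⟩: (1)/(2√2) = 1/√8
|110⟩: (-1)/(2√2) = -1/√8
|111⟩: (1)/(2√2) = 1/√8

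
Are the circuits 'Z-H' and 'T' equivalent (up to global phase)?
No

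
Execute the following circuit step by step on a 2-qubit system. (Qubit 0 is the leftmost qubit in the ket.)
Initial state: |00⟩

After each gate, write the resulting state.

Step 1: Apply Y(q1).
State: i|01⟩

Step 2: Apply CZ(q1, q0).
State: i|01⟩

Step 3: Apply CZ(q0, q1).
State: i|01⟩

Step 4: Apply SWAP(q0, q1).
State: i|10⟩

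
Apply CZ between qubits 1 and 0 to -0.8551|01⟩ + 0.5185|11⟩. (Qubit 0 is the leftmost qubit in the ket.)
-0.8551|01⟩ - 0.5185|11⟩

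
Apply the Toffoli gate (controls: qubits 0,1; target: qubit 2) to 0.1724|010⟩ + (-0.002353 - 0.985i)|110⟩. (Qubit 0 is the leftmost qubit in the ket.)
0.1724|010⟩ + (-0.002353 - 0.985i)|111⟩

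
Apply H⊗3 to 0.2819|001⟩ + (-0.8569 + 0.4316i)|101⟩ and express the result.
(-0.2033 + 0.1526i)|000⟩ + (0.2033 - 0.1526i)|001⟩ + (-0.2033 + 0.1526i)|010⟩ + (0.2033 - 0.1526i)|011⟩ + (0.4026 - 0.1526i)|100⟩ + (-0.4026 + 0.1526i)|101⟩ + (0.4026 - 0.1526i)|110⟩ + (-0.4026 + 0.1526i)|111⟩

H⊗3 gives amp(|y⟩) = (1/2√2) Σ_x (−1)^(x·y) amp(|x⟩), where x·y is the number of positions in which both x and y have a 1.
|000⟩: (0.2819 + (-0.8569 + 0.4316i))/(2√2) = (-0.2033 + 0.1526i)
|001⟩: (-0.2819 - (-0.8569 + 0.4316i))/(2√2) = (0.2033 - 0.1526i)
|010⟩: (0.2819 + (-0.8569 + 0.4316i))/(2√2) = (-0.2033 + 0.1526i)
|011⟩: (-0.2819 - (-0.8569 + 0.4316i))/(2√2) = (0.2033 - 0.1526i)
|100⟩: (0.2819 - (-0.8569 + 0.4316i))/(2√2) = (0.4026 - 0.1526i)
|101⟩: (-0.2819 + (-0.8569 + 0.4316i))/(2√2) = (-0.4026 + 0.1526i)
|110⟩: (0.2819 - (-0.8569 + 0.4316i))/(2√2) = (0.4026 - 0.1526i)
|111⟩: (-0.2819 + (-0.8569 + 0.4316i))/(2√2) = (-0.4026 + 0.1526i)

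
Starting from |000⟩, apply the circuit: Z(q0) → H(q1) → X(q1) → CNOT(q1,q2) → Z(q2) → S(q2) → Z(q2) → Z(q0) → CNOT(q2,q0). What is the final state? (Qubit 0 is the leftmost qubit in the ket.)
1/√2|000⟩ + (1/√2)i|111⟩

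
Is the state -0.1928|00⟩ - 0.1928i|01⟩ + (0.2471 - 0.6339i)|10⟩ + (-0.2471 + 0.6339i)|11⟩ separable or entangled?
Entangled

Writing the state as a|00⟩ + b|01⟩ + c|10⟩ + d|11⟩, it is a product state iff ad − bc = 0.
Here (a, b, c, d) = (-0.1928, -0.1928i, (0.2471 - 0.6339i), (-0.2471 + 0.6339i)): ad − bc = (-0.1928)(-0.2471 + 0.6339i) − (-0.1928i)(0.2471 - 0.6339i) = (0.1699 - 0.07458i) ≠ 0, so the state is entangled.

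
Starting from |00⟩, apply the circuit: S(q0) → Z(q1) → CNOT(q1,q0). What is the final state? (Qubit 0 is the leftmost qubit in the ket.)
|00⟩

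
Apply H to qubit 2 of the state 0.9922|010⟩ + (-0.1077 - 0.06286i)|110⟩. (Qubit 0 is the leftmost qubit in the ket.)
0.7016|010⟩ + 0.7016|011⟩ + (-0.07616 - 0.04445i)|110⟩ + (-0.07616 - 0.04445i)|111⟩

H on qubit 2 mixes each pair of kets that differ only in qubit 2: amplitudes (a, b) of (|…0…⟩, |…1…⟩) become ((a + b)/√2, (a − b)/√2). Kets absent from the input have amplitude 0.
(|010⟩, |011⟩): (a, b) = (0.9922, 0) → (0.7016, 0.7016)
(|110⟩, |111⟩): (a, b) = ((-0.1077 - 0.06286i), 0) → ((-0.07616 - 0.04445i), (-0.07616 - 0.04445i))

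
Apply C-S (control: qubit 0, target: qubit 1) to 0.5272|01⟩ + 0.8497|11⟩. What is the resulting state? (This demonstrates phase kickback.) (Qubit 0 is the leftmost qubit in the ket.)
0.5272|01⟩ + 0.8497i|11⟩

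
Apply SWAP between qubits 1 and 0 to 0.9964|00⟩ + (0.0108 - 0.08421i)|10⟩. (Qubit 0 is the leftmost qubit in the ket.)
0.9964|00⟩ + (0.0108 - 0.08421i)|01⟩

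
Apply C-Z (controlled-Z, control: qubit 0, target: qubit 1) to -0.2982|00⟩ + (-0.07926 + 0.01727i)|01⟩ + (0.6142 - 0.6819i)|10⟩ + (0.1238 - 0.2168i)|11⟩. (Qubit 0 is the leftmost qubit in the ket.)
-0.2982|00⟩ + (-0.07926 + 0.01727i)|01⟩ + (0.6142 - 0.6819i)|10⟩ + (-0.1238 + 0.2168i)|11⟩

C-Z leaves the control-|0⟩ kets |00⟩, |01⟩ unchanged and applies Z to qubit 1 on the control-|1⟩ pair (|10⟩, |11⟩).
Z = [[1, 0], [0, -1]].
With a = amp(|10⟩) = (0.6142 - 0.6819i) and b = amp(|11⟩) = (0.1238 - 0.2168i):
new amp(|10⟩) = (1)·a = (0.6142 - 0.6819i)
new amp(|11⟩) = (-1)·b = (-0.1238 + 0.2168i)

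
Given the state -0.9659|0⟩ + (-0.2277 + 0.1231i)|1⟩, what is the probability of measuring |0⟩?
0.933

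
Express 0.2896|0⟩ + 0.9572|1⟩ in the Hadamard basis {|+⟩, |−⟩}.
0.8816|+⟩ - 0.4721|−⟩

With |ψ⟩ = α|0⟩ + β|1⟩, the Hadamard-basis coefficients are ⟨+|ψ⟩ = (α + β)/√2 and ⟨−|ψ⟩ = (α − β)/√2.
Here α = 0.2896, β = 0.9572: (α + β)/√2 = 0.8816, (α − β)/√2 = -0.4721.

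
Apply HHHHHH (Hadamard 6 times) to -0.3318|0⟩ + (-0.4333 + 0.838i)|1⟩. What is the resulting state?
-0.3318|0⟩ + (-0.4333 + 0.838i)|1⟩

H² = I, so an even number of Hadamards cancels: H^6 = I and the state is unchanged.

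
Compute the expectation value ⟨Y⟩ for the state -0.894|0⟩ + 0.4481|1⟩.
0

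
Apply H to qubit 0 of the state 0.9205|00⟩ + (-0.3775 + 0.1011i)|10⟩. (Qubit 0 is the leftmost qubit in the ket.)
(0.384 + 0.07149i)|00⟩ + (0.9178 - 0.07149i)|10⟩

H on qubit 0 mixes each pair of kets that differ only in qubit 0: amplitudes (a, b) of (|…0…⟩, |…1…⟩) become ((a + b)/√2, (a − b)/√2). Kets absent from the input have amplitude 0.
(|00⟩, |10⟩): (a, b) = (0.9205, (-0.3775 + 0.1011i)) → ((0.384 + 0.07149i), (0.9178 - 0.07149i))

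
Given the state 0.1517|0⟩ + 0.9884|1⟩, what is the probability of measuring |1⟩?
0.9769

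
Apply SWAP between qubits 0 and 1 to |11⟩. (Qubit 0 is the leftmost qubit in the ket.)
|11⟩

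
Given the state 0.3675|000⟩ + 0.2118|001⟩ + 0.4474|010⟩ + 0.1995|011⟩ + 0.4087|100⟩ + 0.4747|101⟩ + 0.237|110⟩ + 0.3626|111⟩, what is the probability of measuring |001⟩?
0.04486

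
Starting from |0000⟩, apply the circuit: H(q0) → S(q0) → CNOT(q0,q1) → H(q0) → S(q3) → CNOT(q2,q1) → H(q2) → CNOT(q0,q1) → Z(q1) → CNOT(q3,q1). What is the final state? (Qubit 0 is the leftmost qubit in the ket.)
1/√8|0000⟩ + 1/√8|0010⟩ - (1/√8)i|0100⟩ - (1/√8)i|0110⟩ - (1/√8)i|1000⟩ - (1/√8)i|1010⟩ - 1/√8|1100⟩ - 1/√8|1110⟩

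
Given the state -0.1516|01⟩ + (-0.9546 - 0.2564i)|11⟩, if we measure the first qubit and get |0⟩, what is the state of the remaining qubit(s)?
-|1⟩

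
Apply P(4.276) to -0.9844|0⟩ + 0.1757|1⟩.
-0.9844|0⟩ + (-0.07426 - 0.1592i)|1⟩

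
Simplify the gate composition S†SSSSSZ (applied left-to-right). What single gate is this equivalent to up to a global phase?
Z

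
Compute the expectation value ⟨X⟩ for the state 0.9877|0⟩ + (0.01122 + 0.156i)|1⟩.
0.02216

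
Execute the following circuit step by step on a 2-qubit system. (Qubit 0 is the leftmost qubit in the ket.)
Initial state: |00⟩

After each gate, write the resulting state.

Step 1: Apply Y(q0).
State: i|10⟩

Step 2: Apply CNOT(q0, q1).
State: i|11⟩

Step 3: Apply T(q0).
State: (-1/√2 + (1/√2)i)|11⟩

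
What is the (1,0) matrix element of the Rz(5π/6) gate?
0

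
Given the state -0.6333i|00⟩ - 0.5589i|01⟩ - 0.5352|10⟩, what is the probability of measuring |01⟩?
0.3124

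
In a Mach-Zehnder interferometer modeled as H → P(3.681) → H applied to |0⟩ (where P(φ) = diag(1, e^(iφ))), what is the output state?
(0.07099 - 0.2568i)|0⟩ + (0.929 + 0.2568i)|1⟩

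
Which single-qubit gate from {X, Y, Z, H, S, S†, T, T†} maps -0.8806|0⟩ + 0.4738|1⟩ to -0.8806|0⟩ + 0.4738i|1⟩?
S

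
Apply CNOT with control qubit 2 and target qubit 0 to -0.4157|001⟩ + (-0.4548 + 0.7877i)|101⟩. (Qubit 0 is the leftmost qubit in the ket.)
(-0.4548 + 0.7877i)|001⟩ - 0.4157|101⟩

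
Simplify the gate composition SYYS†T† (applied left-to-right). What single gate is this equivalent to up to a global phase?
T†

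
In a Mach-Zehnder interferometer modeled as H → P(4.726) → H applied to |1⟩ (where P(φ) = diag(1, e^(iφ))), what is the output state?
(0.4932 + 0.5i)|0⟩ + (0.5068 - 0.5i)|1⟩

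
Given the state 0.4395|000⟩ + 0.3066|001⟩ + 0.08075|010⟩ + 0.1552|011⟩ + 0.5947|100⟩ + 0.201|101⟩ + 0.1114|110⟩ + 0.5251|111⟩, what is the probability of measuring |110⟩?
0.01241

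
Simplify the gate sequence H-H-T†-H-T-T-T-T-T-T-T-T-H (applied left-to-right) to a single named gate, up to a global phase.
T†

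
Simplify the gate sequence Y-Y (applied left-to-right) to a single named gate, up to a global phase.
I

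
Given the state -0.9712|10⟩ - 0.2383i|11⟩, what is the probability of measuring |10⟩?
0.9432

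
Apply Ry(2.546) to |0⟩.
0.2934|0⟩ + 0.956|1⟩

Ry(2.546) = [[cos(θ/2), −sin(θ/2)], [sin(θ/2), cos(θ/2)]]; θ = 2.546, cos(θ/2) ≈ 0.293414, sin(θ/2) ≈ 0.955985.
With a = amp(|0⟩) = 1 and b = amp(|1⟩) = 0:
new amp(|0⟩) = (0.293414)·a + (-0.955985)·b = 0.2934
new amp(|1⟩) = (0.955985)·a + (0.293414)·b = 0.956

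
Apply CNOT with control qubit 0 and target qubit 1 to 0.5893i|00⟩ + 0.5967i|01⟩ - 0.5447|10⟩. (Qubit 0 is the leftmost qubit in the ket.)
0.5893i|00⟩ + 0.5967i|01⟩ - 0.5447|11⟩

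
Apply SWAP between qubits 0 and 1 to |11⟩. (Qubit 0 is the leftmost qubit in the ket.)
|11⟩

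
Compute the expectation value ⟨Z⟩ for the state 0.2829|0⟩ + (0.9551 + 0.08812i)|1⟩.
-0.8399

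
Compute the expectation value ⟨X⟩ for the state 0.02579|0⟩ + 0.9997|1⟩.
0.05156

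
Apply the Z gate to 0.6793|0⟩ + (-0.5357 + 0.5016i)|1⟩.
0.6793|0⟩ + (0.5357 - 0.5016i)|1⟩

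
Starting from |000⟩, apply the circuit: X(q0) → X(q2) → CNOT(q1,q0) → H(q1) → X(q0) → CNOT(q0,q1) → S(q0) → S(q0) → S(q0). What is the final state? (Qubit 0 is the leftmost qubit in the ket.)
1/√2|001⟩ + 1/√2|011⟩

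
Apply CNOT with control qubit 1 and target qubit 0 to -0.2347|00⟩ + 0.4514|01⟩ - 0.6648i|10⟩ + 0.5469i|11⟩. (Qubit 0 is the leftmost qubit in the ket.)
-0.2347|00⟩ + 0.5469i|01⟩ - 0.6648i|10⟩ + 0.4514|11⟩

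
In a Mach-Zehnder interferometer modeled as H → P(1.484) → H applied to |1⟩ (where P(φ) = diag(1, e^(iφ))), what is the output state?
(0.4567 - 0.4981i)|0⟩ + (0.5433 + 0.4981i)|1⟩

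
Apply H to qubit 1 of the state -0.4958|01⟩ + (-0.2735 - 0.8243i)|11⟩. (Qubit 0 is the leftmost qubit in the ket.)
-0.3506|00⟩ + 0.3506|01⟩ + (-0.1934 - 0.5829i)|10⟩ + (0.1934 + 0.5829i)|11⟩

H on qubit 1 mixes each pair of kets that differ only in qubit 1: amplitudes (a, b) of (|…0…⟩, |…1…⟩) become ((a + b)/√2, (a − b)/√2). Kets absent from the input have amplitude 0.
(|00⟩, |01⟩): (a, b) = (0, -0.4958) → (-0.3506, 0.3506)
(|10⟩, |11⟩): (a, b) = (0, (-0.2735 - 0.8243i)) → ((-0.1934 - 0.5829i), (0.1934 + 0.5829i))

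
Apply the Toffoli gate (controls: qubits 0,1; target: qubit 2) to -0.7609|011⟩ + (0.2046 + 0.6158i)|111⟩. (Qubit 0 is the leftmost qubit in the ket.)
-0.7609|011⟩ + (0.2046 + 0.6158i)|110⟩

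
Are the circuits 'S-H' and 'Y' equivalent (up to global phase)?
No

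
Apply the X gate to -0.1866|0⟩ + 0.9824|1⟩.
0.9824|0⟩ - 0.1866|1⟩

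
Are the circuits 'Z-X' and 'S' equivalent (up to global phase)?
No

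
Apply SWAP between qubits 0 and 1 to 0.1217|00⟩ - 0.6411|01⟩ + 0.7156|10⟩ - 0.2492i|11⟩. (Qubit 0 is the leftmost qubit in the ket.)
0.1217|00⟩ + 0.7156|01⟩ - 0.6411|10⟩ - 0.2492i|11⟩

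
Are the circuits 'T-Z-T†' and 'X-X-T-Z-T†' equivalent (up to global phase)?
Yes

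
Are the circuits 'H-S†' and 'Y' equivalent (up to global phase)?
No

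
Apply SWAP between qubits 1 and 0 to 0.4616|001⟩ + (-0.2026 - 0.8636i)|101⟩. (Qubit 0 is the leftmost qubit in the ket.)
0.4616|001⟩ + (-0.2026 - 0.8636i)|011⟩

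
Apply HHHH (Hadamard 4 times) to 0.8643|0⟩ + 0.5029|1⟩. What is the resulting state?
0.8643|0⟩ + 0.5029|1⟩

H² = I, so an even number of Hadamards cancels: H^4 = I and the state is unchanged.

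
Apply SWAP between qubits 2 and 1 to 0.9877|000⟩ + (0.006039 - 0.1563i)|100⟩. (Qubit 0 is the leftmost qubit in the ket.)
0.9877|000⟩ + (0.006039 - 0.1563i)|100⟩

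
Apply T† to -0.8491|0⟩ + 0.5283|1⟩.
-0.8491|0⟩ + (0.3736 - 0.3736i)|1⟩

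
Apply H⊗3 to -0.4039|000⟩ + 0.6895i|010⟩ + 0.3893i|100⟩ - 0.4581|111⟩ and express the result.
(-0.3048 + 0.3814i)|000⟩ + (0.01916 + 0.3814i)|001⟩ + (0.01916 - 0.1061i)|010⟩ + (-0.3048 - 0.1061i)|011⟩ + (0.01916 + 0.1061i)|100⟩ + (-0.3048 + 0.1061i)|101⟩ + (-0.3048 - 0.3814i)|110⟩ + (0.01916 - 0.3814i)|111⟩

H⊗3 gives amp(|y⟩) = (1/2√2) Σ_x (−1)^(x·y) amp(|x⟩), where x·y is the number of positions in which both x and y have a 1.
|000⟩: (-0.4039 + 0.6895i + 0.3893i - 0.4581)/(2√2) = (-0.3048 + 0.3814i)
|001⟩: (-0.4039 + 0.6895i + 0.3893i + 0.4581)/(2√2) = (0.01916 + 0.3814i)
|010⟩: (-0.4039 - 0.6895i + 0.3893i + 0.4581)/(2√2) = (0.01916 - 0.1061i)
|011⟩: (-0.4039 - 0.6895i + 0.3893i - 0.4581)/(2√2) = (-0.3048 - 0.1061i)
|100⟩: (-0.4039 + 0.6895i - 0.3893i + 0.4581)/(2√2) = (0.01916 + 0.1061i)
|101⟩: (-0.4039 + 0.6895i - 0.3893i - 0.4581)/(2√2) = (-0.3048 + 0.1061i)
|110⟩: (-0.4039 - 0.6895i - 0.3893i - 0.4581)/(2√2) = (-0.3048 - 0.3814i)
|111⟩: (-0.4039 - 0.6895i - 0.3893i + 0.4581)/(2√2) = (0.01916 - 0.3814i)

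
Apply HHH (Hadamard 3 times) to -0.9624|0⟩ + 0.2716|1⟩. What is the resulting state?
-0.4885|0⟩ - 0.8726|1⟩

H² = I, so H^3 = H: a single Hadamard. With (a, b) = (-0.9624, 0.2716), H gives ((a + b)/√2, (a − b)/√2) = (-0.4885, -0.8726).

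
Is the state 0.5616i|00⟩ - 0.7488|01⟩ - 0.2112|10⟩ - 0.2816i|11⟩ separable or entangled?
Separable

Writing the state as a|00⟩ + b|01⟩ + c|10⟩ + d|11⟩, it is a product state iff ad − bc = 0.
Here (a, b, c, d) = (0.5616i, -0.7488, -0.2112, -0.2816i): ad − bc = (0.5616i)(-0.2816i) − (-0.7488)(-0.2112) = 0, so the state is separable.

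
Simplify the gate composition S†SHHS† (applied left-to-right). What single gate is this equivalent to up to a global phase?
S†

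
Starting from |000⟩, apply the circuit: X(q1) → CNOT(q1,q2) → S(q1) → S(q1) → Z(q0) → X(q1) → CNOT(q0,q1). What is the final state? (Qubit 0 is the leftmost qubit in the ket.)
-|001⟩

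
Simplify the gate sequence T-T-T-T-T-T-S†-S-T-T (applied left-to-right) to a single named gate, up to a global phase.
I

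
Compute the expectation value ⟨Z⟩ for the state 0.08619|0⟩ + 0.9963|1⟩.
-0.9852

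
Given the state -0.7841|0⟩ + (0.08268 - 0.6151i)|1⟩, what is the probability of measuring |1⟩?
0.3852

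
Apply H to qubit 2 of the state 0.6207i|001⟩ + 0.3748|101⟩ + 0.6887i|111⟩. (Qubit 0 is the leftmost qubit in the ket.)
0.4389i|000⟩ - 0.4389i|001⟩ + 0.265|100⟩ - 0.265|101⟩ + 0.487i|110⟩ - 0.487i|111⟩

H on qubit 2 mixes each pair of kets that differ only in qubit 2: amplitudes (a, b) of (|…0…⟩, |…1…⟩) become ((a + b)/√2, (a − b)/√2). Kets absent from the input have amplitude 0.
(|000⟩, |001⟩): (a, b) = (0, 0.6207i) → (0.4389i, -0.4389i)
(|100⟩, |101⟩): (a, b) = (0, 0.3748) → (0.265, -0.265)
(|110⟩, |111⟩): (a, b) = (0, 0.6887i) → (0.487i, -0.487i)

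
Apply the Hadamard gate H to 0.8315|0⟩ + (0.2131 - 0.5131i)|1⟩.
(0.7386 - 0.3628i)|0⟩ + (0.4373 + 0.3628i)|1⟩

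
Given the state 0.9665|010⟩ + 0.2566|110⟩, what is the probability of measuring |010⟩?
0.9341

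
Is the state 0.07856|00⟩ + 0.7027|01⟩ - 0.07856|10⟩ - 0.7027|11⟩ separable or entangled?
Separable

Writing the state as a|00⟩ + b|01⟩ + c|10⟩ + d|11⟩, it is a product state iff ad − bc = 0.
Here (a, b, c, d) = (0.07856, 0.7027, -0.07856, -0.7027): ad − bc = (0.07856)(-0.7027) − (0.7027)(-0.07856) = 0, so the state is separable.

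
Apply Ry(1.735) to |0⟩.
0.6467|0⟩ + 0.7627|1⟩

Ry(1.735) = [[cos(θ/2), −sin(θ/2)], [sin(θ/2), cos(θ/2)]]; θ = 1.735, cos(θ/2) ≈ 0.646735, sin(θ/2) ≈ 0.762714.
With a = amp(|0⟩) = 1 and b = amp(|1⟩) = 0:
new amp(|0⟩) = (0.646735)·a + (-0.762714)·b = 0.6467
new amp(|1⟩) = (0.762714)·a + (0.646735)·b = 0.7627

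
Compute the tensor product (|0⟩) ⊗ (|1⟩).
|01⟩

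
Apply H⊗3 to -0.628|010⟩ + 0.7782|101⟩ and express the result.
0.0531|000⟩ - 0.4972|001⟩ + 0.4972|010⟩ - 0.0531|011⟩ - 0.4972|100⟩ + 0.0531|101⟩ - 0.0531|110⟩ + 0.4972|111⟩

H⊗3 gives amp(|y⟩) = (1/2√2) Σ_x (−1)^(x·y) amp(|x⟩), where x·y is the number of positions in which both x and y have a 1.
|000⟩: (-0.628 + 0.7782)/(2√2) = 0.0531
|001⟩: (-0.628 - 0.7782)/(2√2) = -0.4972
|010⟩: (0.628 + 0.7782)/(2√2) = 0.4972
|011⟩: (0.628 - 0.7782)/(2√2) = -0.0531
|100⟩: (-0.628 - 0.7782)/(2√2) = -0.4972
|101⟩: (-0.628 + 0.7782)/(2√2) = 0.0531
|110⟩: (0.628 - 0.7782)/(2√2) = -0.0531
|111⟩: (0.628 + 0.7782)/(2√2) = 0.4972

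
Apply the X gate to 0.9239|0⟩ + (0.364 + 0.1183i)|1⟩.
(0.364 + 0.1183i)|0⟩ + 0.9239|1⟩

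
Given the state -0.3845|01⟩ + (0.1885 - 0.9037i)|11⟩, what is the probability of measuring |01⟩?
0.1478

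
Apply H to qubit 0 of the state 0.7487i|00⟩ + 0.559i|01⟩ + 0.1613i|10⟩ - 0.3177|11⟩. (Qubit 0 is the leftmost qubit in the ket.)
0.6435i|00⟩ + (-0.2246 + 0.3953i)|01⟩ + 0.4154i|10⟩ + (0.2246 + 0.3953i)|11⟩

H on qubit 0 mixes each pair of kets that differ only in qubit 0: amplitudes (a, b) of (|…0…⟩, |…1…⟩) become ((a + b)/√2, (a − b)/√2). Kets absent from the input have amplitude 0.
(|00⟩, |10⟩): (a, b) = (0.7487i, 0.1613i) → (0.6435i, 0.4154i)
(|01⟩, |11⟩): (a, b) = (0.559i, -0.3177) → ((-0.2246 + 0.3953i), (0.2246 + 0.3953i))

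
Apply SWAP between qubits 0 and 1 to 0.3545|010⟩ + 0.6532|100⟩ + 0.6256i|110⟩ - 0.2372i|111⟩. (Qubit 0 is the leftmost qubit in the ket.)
0.6532|010⟩ + 0.3545|100⟩ + 0.6256i|110⟩ - 0.2372i|111⟩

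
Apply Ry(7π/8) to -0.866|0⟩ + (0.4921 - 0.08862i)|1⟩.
(-0.6516 + 0.08692i)|0⟩ + (-0.7534 - 0.01729i)|1⟩

Ry(7π/8) = [[cos(θ/2), −sin(θ/2)], [sin(θ/2), cos(θ/2)]]; θ = 7π/8, cos(θ/2) ≈ 0.19509, sin(θ/2) ≈ 0.980785.
With a = amp(|0⟩) = -0.866 and b = amp(|1⟩) = (0.4921 - 0.08862i):
new amp(|0⟩) = (0.19509)·a + (-0.980785)·b = (-0.6516 + 0.08692i)
new amp(|1⟩) = (0.980785)·a + (0.19509)·b = (-0.7534 - 0.01729i)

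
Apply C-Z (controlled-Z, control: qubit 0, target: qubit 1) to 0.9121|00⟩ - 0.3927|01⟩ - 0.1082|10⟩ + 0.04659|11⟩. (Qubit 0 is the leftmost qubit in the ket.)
0.9121|00⟩ - 0.3927|01⟩ - 0.1082|10⟩ - 0.04659|11⟩

C-Z leaves the control-|0⟩ kets |00⟩, |01⟩ unchanged and applies Z to qubit 1 on the control-|1⟩ pair (|10⟩, |11⟩).
Z = [[1, 0], [0, -1]].
With a = amp(|10⟩) = -0.1082 and b = amp(|11⟩) = 0.04659:
new amp(|10⟩) = (1)·a = -0.1082
new amp(|11⟩) = (-1)·b = -0.04659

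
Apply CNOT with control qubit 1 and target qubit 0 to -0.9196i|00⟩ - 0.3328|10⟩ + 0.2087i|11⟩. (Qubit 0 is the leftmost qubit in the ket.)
-0.9196i|00⟩ + 0.2087i|01⟩ - 0.3328|10⟩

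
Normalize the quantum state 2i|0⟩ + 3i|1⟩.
0.5547i|0⟩ + 0.8321i|1⟩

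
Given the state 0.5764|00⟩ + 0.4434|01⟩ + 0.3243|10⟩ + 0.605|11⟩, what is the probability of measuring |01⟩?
0.1966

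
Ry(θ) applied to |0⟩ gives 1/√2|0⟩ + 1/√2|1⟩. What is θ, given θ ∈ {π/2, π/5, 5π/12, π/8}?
π/2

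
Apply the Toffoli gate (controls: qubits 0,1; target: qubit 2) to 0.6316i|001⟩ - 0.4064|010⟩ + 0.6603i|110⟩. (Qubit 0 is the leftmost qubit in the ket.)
0.6316i|001⟩ - 0.4064|010⟩ + 0.6603i|111⟩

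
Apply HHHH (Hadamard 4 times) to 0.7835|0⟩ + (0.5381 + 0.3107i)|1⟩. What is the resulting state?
0.7835|0⟩ + (0.5381 + 0.3107i)|1⟩

H² = I, so an even number of Hadamards cancels: H^4 = I and the state is unchanged.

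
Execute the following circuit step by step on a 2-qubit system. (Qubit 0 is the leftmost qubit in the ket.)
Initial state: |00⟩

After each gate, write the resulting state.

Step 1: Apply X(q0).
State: |10⟩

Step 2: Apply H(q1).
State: 1/√2|10⟩ + 1/√2|11⟩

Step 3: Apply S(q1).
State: 1/√2|10⟩ + (1/√2)i|11⟩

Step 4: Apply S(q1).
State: 1/√2|10⟩ - 1/√2|11⟩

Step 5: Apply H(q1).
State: |11⟩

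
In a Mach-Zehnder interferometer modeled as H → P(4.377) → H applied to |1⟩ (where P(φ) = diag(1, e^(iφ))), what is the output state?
(0.6646 + 0.4721i)|0⟩ + (0.3354 - 0.4721i)|1⟩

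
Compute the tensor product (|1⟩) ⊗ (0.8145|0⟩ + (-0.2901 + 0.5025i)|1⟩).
0.8145|10⟩ + (-0.2901 + 0.5025i)|11⟩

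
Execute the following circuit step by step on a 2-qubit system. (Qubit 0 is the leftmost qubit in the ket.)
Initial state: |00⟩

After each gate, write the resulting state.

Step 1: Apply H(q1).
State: 1/√2|00⟩ + 1/√2|01⟩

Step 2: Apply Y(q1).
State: -(1/√2)i|00⟩ + (1/√2)i|01⟩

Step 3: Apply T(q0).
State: -(1/√2)i|00⟩ + (1/√2)i|01⟩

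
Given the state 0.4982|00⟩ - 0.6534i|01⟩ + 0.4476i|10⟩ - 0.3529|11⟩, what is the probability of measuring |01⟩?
0.4269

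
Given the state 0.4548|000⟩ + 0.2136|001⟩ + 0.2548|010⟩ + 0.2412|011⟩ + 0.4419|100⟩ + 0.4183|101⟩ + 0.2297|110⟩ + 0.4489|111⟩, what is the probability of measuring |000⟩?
0.2068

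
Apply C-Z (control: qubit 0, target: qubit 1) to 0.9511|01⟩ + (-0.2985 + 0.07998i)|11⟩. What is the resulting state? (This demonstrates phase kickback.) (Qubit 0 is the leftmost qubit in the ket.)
0.9511|01⟩ + (0.2985 - 0.07998i)|11⟩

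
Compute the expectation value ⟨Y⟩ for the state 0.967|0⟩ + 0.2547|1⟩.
0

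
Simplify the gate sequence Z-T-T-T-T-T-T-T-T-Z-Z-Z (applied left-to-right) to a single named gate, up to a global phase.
I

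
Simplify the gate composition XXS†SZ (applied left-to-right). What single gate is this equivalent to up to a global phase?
Z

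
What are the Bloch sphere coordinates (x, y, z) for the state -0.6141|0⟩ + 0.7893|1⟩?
(-0.9694, 0, -0.2459)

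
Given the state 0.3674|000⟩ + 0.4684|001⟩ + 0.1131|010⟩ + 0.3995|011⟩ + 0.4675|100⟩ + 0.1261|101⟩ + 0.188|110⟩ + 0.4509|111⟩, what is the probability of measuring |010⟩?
0.01279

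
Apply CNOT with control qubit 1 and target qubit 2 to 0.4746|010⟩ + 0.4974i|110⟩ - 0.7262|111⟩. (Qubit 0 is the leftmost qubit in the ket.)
0.4746|011⟩ - 0.7262|110⟩ + 0.4974i|111⟩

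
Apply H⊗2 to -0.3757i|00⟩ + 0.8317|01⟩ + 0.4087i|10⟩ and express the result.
(0.4159 + 0.0165i)|00⟩ + (-0.4159 + 0.0165i)|01⟩ + (0.4159 - 0.3922i)|10⟩ + (-0.4159 - 0.3922i)|11⟩

H⊗2 gives amp(|y⟩) = (1/2) Σ_x (−1)^(x·y) amp(|x⟩), where x·y is the number of positions in which both x and y have a 1.
|00⟩: (-0.3757i + 0.8317 + 0.4087i)/2 = (0.4159 + 0.0165i)
|01⟩: (-0.3757i - 0.8317 + 0.4087i)/2 = (-0.4159 + 0.0165i)
|10⟩: (-0.3757i + 0.8317 - 0.4087i)/2 = (0.4159 - 0.3922i)
|11⟩: (-0.3757i - 0.8317 - 0.4087i)/2 = (-0.4159 - 0.3922i)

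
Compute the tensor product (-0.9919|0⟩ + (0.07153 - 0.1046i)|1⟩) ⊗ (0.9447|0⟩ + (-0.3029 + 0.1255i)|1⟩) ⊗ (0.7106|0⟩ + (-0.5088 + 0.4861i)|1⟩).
-0.6659|000⟩ + (0.4768 - 0.4555i)|001⟩ + (0.2135 - 0.08846i)|010⟩ + (-0.09236 + 0.2094i)|011⟩ + (0.04802 - 0.07022i)|100⟩ + (0.01365 + 0.08313i)|101⟩ + (-0.006068 + 0.02889i)|110⟩ + (-0.01542 - 0.02484i)|111⟩

amp(|b₁b₂…⟩) = product of the factor amplitudes for bits b₁, b₂, …; only kets whose every factor amplitude is nonzero survive.
|000⟩: (-0.9919)(0.9447)(0.7106) = -0.6659
|001⟩: (-0.9919)(0.9447)(-0.5088 + 0.4861i) = (0.4768 - 0.4555i)
|010⟩: (-0.9919)(-0.3029 + 0.1255i)(0.7106) = (0.2135 - 0.08846i)
|011⟩: (-0.9919)(-0.3029 + 0.1255i)(-0.5088 + 0.4861i) = (-0.09236 + 0.2094i)
|100⟩: (0.07153 - 0.1046i)(0.9447)(0.7106) = (0.04802 - 0.07022i)
|101⟩: (0.07153 - 0.1046i)(0.9447)(-0.5088 + 0.4861i) = (0.01365 + 0.08313i)
|110⟩: (0.07153 - 0.1046i)(-0.3029 + 0.1255i)(0.7106) = (-0.006068 + 0.02889i)
|111⟩: (0.07153 - 0.1046i)(-0.3029 + 0.1255i)(-0.5088 + 0.4861i) = (-0.01542 - 0.02484i)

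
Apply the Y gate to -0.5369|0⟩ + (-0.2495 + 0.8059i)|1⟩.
(0.8059 + 0.2495i)|0⟩ - 0.5369i|1⟩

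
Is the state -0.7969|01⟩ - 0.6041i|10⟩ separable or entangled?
Entangled

Writing the state as a|00⟩ + b|01⟩ + c|10⟩ + d|11⟩, it is a product state iff ad − bc = 0.
Here (a, b, c, d) = (0, -0.7969, -0.6041i, 0): ad − bc = (0)(0) − (-0.7969)(-0.6041i) = -0.4814i ≠ 0, so the state is entangled.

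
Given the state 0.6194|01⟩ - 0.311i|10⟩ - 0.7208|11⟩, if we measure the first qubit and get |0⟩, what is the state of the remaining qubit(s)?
|1⟩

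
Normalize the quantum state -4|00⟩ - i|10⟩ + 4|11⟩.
-0.6963|00⟩ - 0.1741i|10⟩ + 0.6963|11⟩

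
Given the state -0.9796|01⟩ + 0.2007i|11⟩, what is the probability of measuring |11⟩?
0.04028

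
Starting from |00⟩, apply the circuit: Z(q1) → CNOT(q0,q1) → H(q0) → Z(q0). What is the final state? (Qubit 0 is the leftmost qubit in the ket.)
1/√2|00⟩ - 1/√2|10⟩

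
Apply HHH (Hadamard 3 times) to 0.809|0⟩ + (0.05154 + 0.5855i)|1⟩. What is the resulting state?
(0.6085 + 0.414i)|0⟩ + (0.5356 - 0.414i)|1⟩

H² = I, so H^3 = H: a single Hadamard. With (a, b) = (0.809, (0.05154 + 0.5855i)), H gives ((a + b)/√2, (a − b)/√2) = ((0.6085 + 0.414i), (0.5356 - 0.414i)).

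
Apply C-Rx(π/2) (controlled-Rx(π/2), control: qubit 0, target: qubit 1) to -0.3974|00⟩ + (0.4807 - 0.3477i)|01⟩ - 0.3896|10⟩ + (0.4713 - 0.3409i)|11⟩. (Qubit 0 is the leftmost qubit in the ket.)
-0.3974|00⟩ + (0.4807 - 0.3477i)|01⟩ + (-0.5165 - 0.3333i)|10⟩ + (0.3333 + 0.03444i)|11⟩

C-Rx(π/2) leaves the control-|0⟩ kets |00⟩, |01⟩ unchanged and applies Rx(π/2) to qubit 1 on the control-|1⟩ pair (|10⟩, |11⟩).
Rx(π/2) = [[cos(θ/2), −i·sin(θ/2)], [−i·sin(θ/2), cos(θ/2)]]; θ = π/2, cos(θ/2) ≈ 0.707107, sin(θ/2) ≈ 0.707107.
With a = amp(|10⟩) = -0.3896 and b = amp(|11⟩) = (0.4713 - 0.3409i):
new amp(|10⟩) = (0.707107)·a + (-0.707107i)·b = (-0.5165 - 0.3333i)
new amp(|11⟩) = (-0.707107i)·a + (0.707107)·b = (0.3333 + 0.03444i)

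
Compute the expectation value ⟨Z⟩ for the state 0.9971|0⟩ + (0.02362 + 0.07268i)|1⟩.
0.9884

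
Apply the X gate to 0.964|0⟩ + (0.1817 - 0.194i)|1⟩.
(0.1817 - 0.194i)|0⟩ + 0.964|1⟩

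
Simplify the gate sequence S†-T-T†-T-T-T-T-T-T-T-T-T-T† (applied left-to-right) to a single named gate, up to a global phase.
S†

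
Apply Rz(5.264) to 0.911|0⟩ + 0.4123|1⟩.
(-0.7953 - 0.4444i)|0⟩ + (-0.3599 + 0.2011i)|1⟩

Rz(5.264) = [[e^(−iθ/2), 0], [0, e^(iθ/2)]] with e^(±iθ/2) = cos(θ/2) ± i·sin(θ/2); θ = 5.264, cos(θ/2) ≈ -0.872943, sin(θ/2) ≈ 0.487822.
With a = amp(|0⟩) = 0.911 and b = amp(|1⟩) = 0.4123:
new amp(|0⟩) = (-0.872943 - 0.487822i)·a = (-0.7953 - 0.4444i)
new amp(|1⟩) = (-0.872943 + 0.487822i)·b = (-0.3599 + 0.2011i)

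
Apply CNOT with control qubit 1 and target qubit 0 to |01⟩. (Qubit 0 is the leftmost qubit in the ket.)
|11⟩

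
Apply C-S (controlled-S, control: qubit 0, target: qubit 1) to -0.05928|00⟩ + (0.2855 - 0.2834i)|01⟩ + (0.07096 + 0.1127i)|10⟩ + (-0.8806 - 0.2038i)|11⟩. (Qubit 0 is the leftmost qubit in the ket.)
-0.05928|00⟩ + (0.2855 - 0.2834i)|01⟩ + (0.07096 + 0.1127i)|10⟩ + (0.2038 - 0.8806i)|11⟩

C-S leaves the control-|0⟩ kets |00⟩, |01⟩ unchanged and applies S to qubit 1 on the control-|1⟩ pair (|10⟩, |11⟩).
S = [[1, 0], [0, i]].
With a = amp(|10⟩) = (0.07096 + 0.1127i) and b = amp(|11⟩) = (-0.8806 - 0.2038i):
new amp(|10⟩) = (1)·a = (0.07096 + 0.1127i)
new amp(|11⟩) = (i)·b = (0.2038 - 0.8806i)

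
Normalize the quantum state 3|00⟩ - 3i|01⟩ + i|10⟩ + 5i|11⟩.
0.4523|00⟩ - 0.4523i|01⟩ + 0.1508i|10⟩ + 0.7538i|11⟩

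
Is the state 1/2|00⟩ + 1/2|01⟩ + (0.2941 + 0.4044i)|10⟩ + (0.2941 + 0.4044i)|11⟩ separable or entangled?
Separable

Writing the state as a|00⟩ + b|01⟩ + c|10⟩ + d|11⟩, it is a product state iff ad − bc = 0.
Here (a, b, c, d) = (1/2, 1/2, (0.2941 + 0.4044i), (0.2941 + 0.4044i)): ad − bc = (1/2)(0.2941 + 0.4044i) − (1/2)(0.2941 + 0.4044i) = 0, so the state is separable.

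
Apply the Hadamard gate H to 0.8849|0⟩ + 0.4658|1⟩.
0.9551|0⟩ + 0.2963|1⟩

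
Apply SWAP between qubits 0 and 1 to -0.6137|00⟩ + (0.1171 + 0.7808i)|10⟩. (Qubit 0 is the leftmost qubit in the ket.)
-0.6137|00⟩ + (0.1171 + 0.7808i)|01⟩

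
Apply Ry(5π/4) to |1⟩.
-0.9239|0⟩ - 0.3827|1⟩

Ry(5π/4) = [[cos(θ/2), −sin(θ/2)], [sin(θ/2), cos(θ/2)]]; θ = 5π/4, cos(θ/2) ≈ -0.382683, sin(θ/2) ≈ 0.92388.
With a = amp(|0⟩) = 0 and b = amp(|1⟩) = 1:
new amp(|0⟩) = (-0.382683)·a + (-0.92388)·b = -0.9239
new amp(|1⟩) = (0.92388)·a + (-0.382683)·b = -0.3827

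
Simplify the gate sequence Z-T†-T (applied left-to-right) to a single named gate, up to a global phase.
Z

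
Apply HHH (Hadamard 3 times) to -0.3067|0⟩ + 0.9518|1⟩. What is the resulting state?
0.4562|0⟩ - 0.8899|1⟩

H² = I, so H^3 = H: a single Hadamard. With (a, b) = (-0.3067, 0.9518), H gives ((a + b)/√2, (a − b)/√2) = (0.4562, -0.8899).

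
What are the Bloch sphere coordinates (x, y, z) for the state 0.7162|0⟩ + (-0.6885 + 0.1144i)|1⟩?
(-0.9862, 0.1639, 0.02582)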